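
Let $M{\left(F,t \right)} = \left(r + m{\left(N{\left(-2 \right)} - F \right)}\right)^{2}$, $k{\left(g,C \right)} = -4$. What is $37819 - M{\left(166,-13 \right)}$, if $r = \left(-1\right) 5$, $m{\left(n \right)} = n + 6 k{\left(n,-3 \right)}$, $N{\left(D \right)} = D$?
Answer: $-990$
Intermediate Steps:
$m{\left(n \right)} = -24 + n$ ($m{\left(n \right)} = n + 6 \left(-4\right) = n - 24 = -24 + n$)
$r = -5$
$M{\left(F,t \right)} = \left(-31 - F\right)^{2}$ ($M{\left(F,t \right)} = \left(-5 - \left(26 + F\right)\right)^{2} = \left(-31 - F\right)^{2}$)
$37819 - M{\left(166,-13 \right)} = 37819 - \left(31 + 166\right)^{2} = 37819 - 197^{2} = 37819 - 38809 = -990$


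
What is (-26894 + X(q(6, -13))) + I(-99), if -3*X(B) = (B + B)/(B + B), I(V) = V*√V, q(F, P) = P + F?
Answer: -80683/3 - 297*I*√11 ≈ -26894.0 - 985.04*I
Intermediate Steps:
q(F, P) = F + P
I(V) = V^(3/2)
X(B) = -⅓ (X(B) = -(B + B)/(3*(B + B)) = -2*B/(3*(2*B)) = -2*B*1/(2*B)/3 = -⅓*1 = -⅓)
(-26894 + X(q(6, -13))) + I(-99) = (-26894 - ⅓) + (-99)^(3/2) = -80683/3 - 297*I*√11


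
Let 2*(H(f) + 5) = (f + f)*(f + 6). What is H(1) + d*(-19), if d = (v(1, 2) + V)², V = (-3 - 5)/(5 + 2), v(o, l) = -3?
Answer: -15881/49 ≈ -324.10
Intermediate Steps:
V = -8/7 ≈ -1.1429
H(f) = -5 + f*(6 + f) (H(f) = -5 + ((f + f)*(f + 6))/2 = -5 + ((2*f)*(6 + f))/2 = -5 + (2*f*(6 + f))/2 = -5 + f*(6 + f))
d = 841/49 (d = (-3 - 8/7)² = (-29/7)² = 841/49 ≈ 17.163)
H(1) + d*(-19) = (-5 + 1² + 6*1) + (841/49)*(-19) = (-5 + 1 + 6) - 15979/49 = 2 - 15979/49 = -15881/49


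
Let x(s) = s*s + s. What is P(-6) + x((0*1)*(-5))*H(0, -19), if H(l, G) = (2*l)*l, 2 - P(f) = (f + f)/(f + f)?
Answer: 1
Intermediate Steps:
P(f) = 1 (P(f) = 2 - (f + f)/(f + f) = 2 - 2*f/(2*f) = 2 - 2*f*1/(2*f) = 2 - 1*1 = 2 - 1 = 1)
x(s) = s + s² (x(s) = s² + s = s + s²)
H(l, G) = 2*l²
P(-6) + x((0*1)*(-5))*H(0, -19) = 1 + (((0*1)*(-5))*(1 + (0*1)*(-5)))*(2*0²) = 1 + ((0*(-5))*(1 + 0*(-5)))*(2*0) = 1 + (0*(1 + 0))*0 = 1 + (0*1)*0 = 1 + 0*0 = 1 + 0 = 1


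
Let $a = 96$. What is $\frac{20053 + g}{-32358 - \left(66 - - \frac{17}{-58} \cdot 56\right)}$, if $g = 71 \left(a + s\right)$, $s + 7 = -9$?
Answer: $- \frac{746257}{939820} \approx -0.79404$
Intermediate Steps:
$s = -16$ ($s = -7 - 9 = -16$)
$g = 5680$ ($g = 71 \left(96 - 16\right) = 71 \cdot 80 = 5680$)
$\frac{20053 + g}{-32358 - \left(66 - - \frac{17}{-58} \cdot 56\right)} = \frac{20053 + 5680}{-32358 - \left(66 - - \frac{17}{-58} \cdot 56\right)} = \frac{25733}{-32358 - \left(66 - \left(-17\right) \left(- \frac{1}{58}\right) 56\right)} = \frac{25733}{-32358 + \left(-66 + \frac{17}{58} \cdot 56\right)} = \frac{25733}{-32358 + \left(-66 + \frac{476}{29}\right)} = \frac{25733}{-32358 - \frac{1438}{29}} = \frac{25733}{- \frac{939820}{29}} = 25733 \left(- \frac{29}{939820}\right) = - \frac{746257}{939820}$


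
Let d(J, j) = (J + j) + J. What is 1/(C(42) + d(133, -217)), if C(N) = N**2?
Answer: 1/1813 ≈ 0.00055157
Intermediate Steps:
d(J, j) = j + 2*J
1/(C(42) + d(133, -217)) = 1/(42**2 + (-217 + 2*133)) = 1/(1764 + (-217 + 266)) = 1/(1764 + 49) = 1/1813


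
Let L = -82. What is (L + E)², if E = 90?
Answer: 64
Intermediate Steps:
(L + E)² = (-82 + 90)² = 8² = 64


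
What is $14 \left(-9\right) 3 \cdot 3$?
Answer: $-1134$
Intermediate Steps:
$14 \left(-9\right) 3 \cdot 3 = \left(-126\right) 9 = -1134$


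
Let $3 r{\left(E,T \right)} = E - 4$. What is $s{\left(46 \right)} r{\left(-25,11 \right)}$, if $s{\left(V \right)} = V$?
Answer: $- \frac{1334}{3} \approx -444.67$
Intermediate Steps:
$r{\left(E,T \right)} = - \frac{4}{3} + \frac{E}{3}$ ($r{\left(E,T \right)} = \frac{E - 4}{3} = \frac{-4 + E}{3} = - \frac{4}{3} + \frac{E}{3}$)
$s{\left(46 \right)} r{\left(-25,11 \right)} = 46 \left(- \frac{4}{3} + \frac{1}{3} \left(-25\right)\right) = 46 \left(- \frac{4}{3} - \frac{25}{3}\right) = 46 \left(- \frac{29}{3}\right) = - \frac{1334}{3}$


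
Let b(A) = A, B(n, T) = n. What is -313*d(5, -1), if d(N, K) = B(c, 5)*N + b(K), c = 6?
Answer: -9077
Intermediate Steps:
d(N, K) = K + 6*N (d(N, K) = 6*N + K = K + 6*N)
-313*d(5, -1) = -313*(-1 + 6*5) = -313*(-1 + 30) = -313*29 = -9077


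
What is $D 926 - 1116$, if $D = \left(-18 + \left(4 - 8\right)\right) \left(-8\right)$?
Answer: $161860$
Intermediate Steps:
$D = 176$ ($D = \left(-18 + \left(4 - 8\right)\right) \left(-8\right) = \left(-18 - 4\right) \left(-8\right) = \left(-22\right) \left(-8\right) = 176$)
$D 926 - 1116 = 176 \cdot 926 - 1116 = 162976 - 1116 = 161860$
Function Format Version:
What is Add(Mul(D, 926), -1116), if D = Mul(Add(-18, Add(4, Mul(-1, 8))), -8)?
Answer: 161860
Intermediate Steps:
D = 176 (D = Mul(Add(-18, Add(4, -8)), -8) = Mul(Add(-18, -4), -8) = Mul(-22, -8) = 176)
Add(Mul(D, 926), -1116) = Add(Mul(176, 926), -1116) = Add(162976, -1116) = 161860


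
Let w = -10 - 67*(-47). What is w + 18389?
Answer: 21528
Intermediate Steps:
w = 3139 (w = -10 + 3149 = 3139)
w + 18389 = 3139 + 18389 = 21528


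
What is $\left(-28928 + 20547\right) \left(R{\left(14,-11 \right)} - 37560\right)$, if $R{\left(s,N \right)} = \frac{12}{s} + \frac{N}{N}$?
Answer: $\frac{2203423567}{7} \approx 3.1477 \cdot 10^{8}$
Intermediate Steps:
$R{\left(s,N \right)} = 1 + \frac{12}{s}$ ($R{\left(s,N \right)} = \frac{12}{s} + 1 = 1 + \frac{12}{s}$)
$\left(-28928 + 20547\right) \left(R{\left(14,-11 \right)} - 37560\right) = \left(-28928 + 20547\right) \left(\frac{12 + 14}{14} - 37560\right) = - 8381 \left(\frac{1}{14} \cdot 26 - 37560\right) = - 8381 \left(\frac{13}{7} - 37560\right) = \left(-8381\right) \left(- \frac{262907}{7}\right) = \frac{2203423567}{7}$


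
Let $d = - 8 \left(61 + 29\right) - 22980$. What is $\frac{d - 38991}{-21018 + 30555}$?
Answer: $- \frac{20897}{3179} \approx -6.5734$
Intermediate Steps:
$d = -23700$ ($d = \left(-8\right) 90 - 22980 = -720 - 22980 = -23700$)
$\frac{d - 38991}{-21018 + 30555} = \frac{-23700 - 38991}{-21018 + 30555} = - \frac{62691}{9537} = \left(-62691\right) \frac{1}{9537} = - \frac{20897}{3179}$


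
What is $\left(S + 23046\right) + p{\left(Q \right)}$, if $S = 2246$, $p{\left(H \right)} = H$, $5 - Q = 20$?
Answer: $25277$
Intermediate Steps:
$Q = -15$ ($Q = 5 - 20 = -15$)
$\left(S + 23046\right) + p{\left(Q \right)} = \left(2246 + 23046\right) - 15 = 25292 - 15 = 25277$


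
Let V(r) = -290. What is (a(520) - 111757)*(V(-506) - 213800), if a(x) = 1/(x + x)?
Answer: 2488309816111/104 ≈ 2.3926e+10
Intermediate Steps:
a(x) = 1/(2*x)
(a(520) - 111757)*(V(-506) - 213800) = ((1/2)/520 - 111757)*(-290 - 213800) = ((1/2)*(1/520) - 111757)*(-214090) = (1/1040 - 111757)*(-214090) = -116227279/1040*(-214090) = 2488309816111/104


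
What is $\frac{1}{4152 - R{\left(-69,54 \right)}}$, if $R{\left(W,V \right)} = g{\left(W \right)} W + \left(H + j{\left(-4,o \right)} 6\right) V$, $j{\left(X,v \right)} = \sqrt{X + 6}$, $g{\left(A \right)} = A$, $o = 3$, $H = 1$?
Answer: $- \frac{221}{76539} + \frac{36 \sqrt{2}}{25513} \approx -0.0008919$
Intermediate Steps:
$j{\left(X,v \right)} = \sqrt{6 + X}$
$R{\left(W,V \right)} = W^{2} + V \left(1 + 6 \sqrt{2}\right)$ ($R{\left(W,V \right)} = W W + \left(1 + \sqrt{6 - 4} \cdot 6\right) V = W^{2} + \left(1 + \sqrt{2} \cdot 6\right) V = W^{2} + \left(1 + 6 \sqrt{2}\right) V = W^{2} + V \left(1 + 6 \sqrt{2}\right)$)
$\frac{1}{4152 - R{\left(-69,54 \right)}} = \frac{1}{4152 - \left(54 + \left(-69\right)^{2} + 6 \cdot 54 \sqrt{2}\right)} = \frac{1}{4152 - \left(54 + 4761 + 324 \sqrt{2}\right)} = \frac{1}{4152 - \left(4815 + 324 \sqrt{2}\right)} = \frac{1}{-663 - 324 \sqrt{2}}$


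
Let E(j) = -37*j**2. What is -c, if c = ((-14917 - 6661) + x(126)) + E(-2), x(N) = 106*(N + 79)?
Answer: -4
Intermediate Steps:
x(N) = 8374 + 106*N (x(N) = 106*(79 + N) = 8374 + 106*N)
c = 4 (c = ((-14917 - 6661) + (8374 + 106*126)) - 37*(-2)**2 = (-21578 + (8374 + 13356)) - 37*4 = (-21578 + 21730) - 148 = 152 - 148 = 4)
-c = -1*4 = -4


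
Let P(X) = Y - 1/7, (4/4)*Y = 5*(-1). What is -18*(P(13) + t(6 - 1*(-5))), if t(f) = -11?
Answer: 2034/7 ≈ 290.57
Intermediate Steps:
Y = -5 (Y = 5*(-1) = -5)
P(X) = -36/7 (P(X) = -5 - 1/7 = -5 - 1*⅐ = -5 - ⅐ = -36/7)
-18*(P(13) + t(6 - 1*(-5))) = -18*(-36/7 - 11) = -18*(-113/7) = 2034/7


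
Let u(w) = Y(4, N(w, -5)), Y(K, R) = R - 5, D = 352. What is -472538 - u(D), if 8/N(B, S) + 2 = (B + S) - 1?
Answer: -20318920/43 ≈ -4.7253e+5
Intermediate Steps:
N(B, S) = 8/(-3 + B + S) (N(B, S) = 8/(-2 + ((B + S) - 1)) = 8/(-2 + (-1 + B + S)) = 8/(-3 + B + S))
Y(K, R) = -5 + R
u(w) = -5 + 8/(-8 + w) (u(w) = -5 + 8/(-3 + w - 5) = -5 + 8/(-8 + w))
-472538 - u(D) = -472538 - (48 - 5*352)/(-8 + 352) = -472538 - (48 - 1760)/344 = -472538 - (-1712)/344 = -472538 - 1*(-214/43) = -472538 + 214/43 = -20318920/43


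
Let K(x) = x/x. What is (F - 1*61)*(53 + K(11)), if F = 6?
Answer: -2970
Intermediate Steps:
K(x) = 1
(F - 1*61)*(53 + K(11)) = (6 - 1*61)*(53 + 1) = (6 - 61)*54 = -55*54 = -2970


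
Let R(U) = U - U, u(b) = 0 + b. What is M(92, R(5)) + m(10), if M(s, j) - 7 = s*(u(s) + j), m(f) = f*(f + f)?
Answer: 8671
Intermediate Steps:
u(b) = b
m(f) = 2*f**2 (m(f) = f*(2*f) = 2*f**2)
R(U) = 0
M(s, j) = 7 + s*(j + s) (M(s, j) = 7 + s*(s + j) = 7 + s*(j + s))
M(92, R(5)) + m(10) = (7 + 92**2 + 0*92) + 2*10**2 = (7 + 8464 + 0) + 2*100 = 8471 + 200 = 8671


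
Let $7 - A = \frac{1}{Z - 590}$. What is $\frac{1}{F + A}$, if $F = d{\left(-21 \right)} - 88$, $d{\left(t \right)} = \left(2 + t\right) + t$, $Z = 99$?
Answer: $- \frac{491}{59410} \approx -0.0082646$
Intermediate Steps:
$A = \frac{3438}{491}$ ($A = 7 - \frac{1}{99 - 590} = 7 - \frac{1}{-491} = 7 - - \frac{1}{491} = 7 + \frac{1}{491} = \frac{3438}{491} \approx 7.002$)
$d{\left(t \right)} = 2 + 2 t$
$F = -128$ ($F = \left(2 + 2 \left(-21\right)\right) - 88 = \left(2 - 42\right) - 88 = -40 - 88 = -128$)
$\frac{1}{F + A} = \frac{1}{-128 + \frac{3438}{491}} = \frac{1}{- \frac{59410}{491}} = - \frac{491}{59410}$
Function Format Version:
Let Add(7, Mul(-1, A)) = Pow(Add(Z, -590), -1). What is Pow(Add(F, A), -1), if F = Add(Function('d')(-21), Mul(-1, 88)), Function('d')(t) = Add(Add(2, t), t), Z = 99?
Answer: Rational(-491, 59410) ≈ -0.0082646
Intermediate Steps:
A = Rational(3438, 491) (A = Add(7, Mul(-1, Pow(Add(99, -590), -1))) = Add(7, Mul(-1, Pow(-491, -1))) = Add(7, Mul(-1, Rational(-1, 491))) = Add(7, Rational(1, 491)) = Rational(3438, 491) ≈ 7.0020)
Function('d')(t) = Add(2, Mul(2, t))
F = -128 (F = Add(Add(2, Mul(2, -21)), Mul(-1, 88)) = Add(Add(2, -42), -88) = Add(-40, -88) = -128)
Pow(Add(F, A), -1) = Pow(Add(-128, Rational(3438, 491)), -1) = Pow(Rational(-59410, 491), -1) = Rational(-491, 59410)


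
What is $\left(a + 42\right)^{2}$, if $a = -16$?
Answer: $676$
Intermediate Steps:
$\left(a + 42\right)^{2} = \left(-16 + 42\right)^{2} = 26^{2} = 676$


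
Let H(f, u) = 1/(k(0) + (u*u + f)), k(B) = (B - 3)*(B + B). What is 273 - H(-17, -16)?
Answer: 65246/239 ≈ 273.00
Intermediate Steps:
k(B) = 2*B*(-3 + B) (k(B) = (-3 + B)*(2*B) = 2*B*(-3 + B))
H(f, u) = 1/(f + u**2) (H(f, u) = 1/(2*0*(-3 + 0) + (u*u + f)) = 1/(2*0*(-3) + (u**2 + f)) = 1/(0 + (f + u**2)) = 1/(f + u**2))
273 - H(-17, -16) = 273 - 1/(-17 + (-16)**2) = 273 - 1/(-17 + 256) = 273 - 1/239 = 65246/239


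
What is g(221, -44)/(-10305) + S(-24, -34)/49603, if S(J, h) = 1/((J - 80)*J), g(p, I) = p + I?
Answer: -811636973/47253801920 ≈ -0.017176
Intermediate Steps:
g(p, I) = I + p
S(J, h) = 1/(J*(-80 + J)) (S(J, h) = 1/((-80 + J)*J) = 1/(J*(-80 + J)))
g(221, -44)/(-10305) + S(-24, -34)/49603 = (-44 + 221)/(-10305) + (1/((-24)*(-80 - 24)))/49603 = 177*(-1/10305) - 1/24/(-104)*(1/49603) = -59/3435 - 1/24*(-1/104)*(1/49603) = -59/3435 + (1/2496)*(1/49603) = -59/3435 + 1/123809088 = -811636973/47253801920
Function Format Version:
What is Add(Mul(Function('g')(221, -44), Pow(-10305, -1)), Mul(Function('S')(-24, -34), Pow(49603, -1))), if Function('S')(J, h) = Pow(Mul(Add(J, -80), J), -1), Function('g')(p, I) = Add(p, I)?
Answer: Rational(-811636973, 47253801920) ≈ -0.017176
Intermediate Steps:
Function('g')(p, I) = Add(I, p)
Function('S')(J, h) = Mul(Pow(J, -1), Pow(Add(-80, J), -1)) (Function('S')(J, h) = Pow(Mul(Add(-80, J), J), -1) = Pow(Mul(J, Add(-80, J)), -1) = Mul(Pow(J, -1), Pow(Add(-80, J), -1)))
Add(Mul(Function('g')(221, -44), Pow(-10305, -1)), Mul(Function('S')(-24, -34), Pow(49603, -1))) = Add(Mul(Add(-44, 221), Pow(-10305, -1)), Mul(Mul(Pow(-24, -1), Pow(Add(-80, -24), -1)), Pow(49603, -1))) = Add(Mul(177, Rational(-1, 10305)), Mul(Mul(Rational(-1, 24), Pow(-104, -1)), Rational(1, 49603))) = Add(Rational(-59, 3435), Mul(Mul(Rational(-1, 24), Rational(-1, 104)), Rational(1, 49603))) = Add(Rational(-59, 3435), Mul(Rational(1, 2496), Rational(1, 49603))) = Add(Rational(-59, 3435), Rational(1, 123809088)) = Rational(-811636973, 47253801920)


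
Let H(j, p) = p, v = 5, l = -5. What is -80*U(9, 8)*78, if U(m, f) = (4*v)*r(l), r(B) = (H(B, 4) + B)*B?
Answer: -624000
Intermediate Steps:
r(B) = B*(4 + B) (r(B) = (4 + B)*B = B*(4 + B))
U(m, f) = 100 (U(m, f) = (4*5)*(-5*(4 - 5)) = 20*(-5*(-1)) = 20*5 = 100)
-80*U(9, 8)*78 = -80*100*78 = -8000*78 = -624000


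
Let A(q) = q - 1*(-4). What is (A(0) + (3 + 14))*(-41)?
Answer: -861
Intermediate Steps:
A(q) = 4 + q (A(q) = q + 4 = 4 + q)
(A(0) + (3 + 14))*(-41) = ((4 + 0) + (3 + 14))*(-41) = (4 + 17)*(-41) = 21*(-41) = -861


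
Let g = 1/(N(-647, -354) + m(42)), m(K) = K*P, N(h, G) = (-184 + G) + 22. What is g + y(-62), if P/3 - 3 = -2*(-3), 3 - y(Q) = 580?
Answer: -356585/618 ≈ -577.00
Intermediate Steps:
y(Q) = -577 (y(Q) = 3 - 1*580 = 3 - 580 = -577)
P = 27 (P = 9 + 3*(-2*(-3)) = 9 + 3*6 = 9 + 18 = 27)
N(h, G) = -162 + G
m(K) = 27*K (m(K) = K*27 = 27*K)
g = 1/618 (g = 1/((-162 - 354) + 27*42) = 1/(-516 + 1134) = 1/618 ≈ 0.0016181)
g + y(-62) = 1/618 - 577 = -356585/618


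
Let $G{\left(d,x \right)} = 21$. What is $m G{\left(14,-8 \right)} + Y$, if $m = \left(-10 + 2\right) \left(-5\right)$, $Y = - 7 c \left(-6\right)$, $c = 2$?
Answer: $924$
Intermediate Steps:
$Y = 84$ ($Y = \left(-7\right) 2 \left(-6\right) = \left(-14\right) \left(-6\right) = 84$)
$m = 40$ ($m = \left(-8\right) \left(-5\right) = 40$)
$m G{\left(14,-8 \right)} + Y = 40 \cdot 21 + 84 = 840 + 84 = 924$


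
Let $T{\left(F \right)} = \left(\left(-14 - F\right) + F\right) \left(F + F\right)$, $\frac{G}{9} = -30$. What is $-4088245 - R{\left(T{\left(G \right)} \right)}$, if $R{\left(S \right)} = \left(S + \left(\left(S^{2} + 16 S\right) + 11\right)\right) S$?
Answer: $-433056998605$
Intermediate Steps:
$G = -270$ ($G = 9 \left(-30\right) = -270$)
$T{\left(F \right)} = - 28 F$ ($T{\left(F \right)} = - 14 \cdot 2 F = - 28 F$)
$R{\left(S \right)} = S \left(11 + S^{2} + 17 S\right)$ ($R{\left(S \right)} = \left(S + \left(11 + S^{2} + 16 S\right)\right) S = \left(11 + S^{2} + 17 S\right) S = S \left(11 + S^{2} + 17 S\right)$)
$-4088245 - R{\left(T{\left(G \right)} \right)} = -4088245 - \left(-28\right) \left(-270\right) \left(11 + \left(\left(-28\right) \left(-270\right)\right)^{2} + 17 \left(\left(-28\right) \left(-270\right)\right)\right) = -4088245 - 7560 \left(11 + 7560^{2} + 17 \cdot 7560\right) = -4088245 - 7560 \left(11 + 57153600 + 128520\right) = -4088245 - 7560 \cdot 57282131 = -4088245 - 433052910360 = -433056998605$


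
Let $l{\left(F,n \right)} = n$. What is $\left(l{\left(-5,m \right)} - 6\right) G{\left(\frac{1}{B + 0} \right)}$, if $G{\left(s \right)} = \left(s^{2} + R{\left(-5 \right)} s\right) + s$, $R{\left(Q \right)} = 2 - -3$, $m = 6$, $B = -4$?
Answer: $0$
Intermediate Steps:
$R{\left(Q \right)} = 5$ ($R{\left(Q \right)} = 2 + 3 = 5$)
$G{\left(s \right)} = s^{2} + 6 s$ ($G{\left(s \right)} = \left(s^{2} + 5 s\right) + s = s^{2} + 6 s$)
$\left(l{\left(-5,m \right)} - 6\right) G{\left(\frac{1}{B + 0} \right)} = \left(6 - 6\right) \frac{6 + \frac{1}{-4 + 0}}{-4 + 0} = 0 \frac{6 + \frac{1}{-4}}{-4} = 0 \left(- \frac{6 - \frac{1}{4}}{4}\right) = 0 \left(\left(- \frac{1}{4}\right) \frac{23}{4}\right) = 0 \left(- \frac{23}{16}\right) = 0$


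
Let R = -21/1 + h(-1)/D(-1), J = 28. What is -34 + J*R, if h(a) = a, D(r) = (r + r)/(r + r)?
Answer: -650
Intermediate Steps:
D(r) = 1 (D(r) = (2*r)/((2*r)) = (2*r)*(1/(2*r)) = 1)
R = -22 (R = -21/1 - 1/1 = -21*1 - 1*1 = -21 - 1 = -22)
-34 + J*R = -34 + 28*(-22) = -34 - 616 = -650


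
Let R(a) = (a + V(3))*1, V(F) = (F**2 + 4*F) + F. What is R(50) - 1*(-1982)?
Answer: 2056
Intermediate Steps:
V(F) = F**2 + 5*F
R(a) = 24 + a (R(a) = (a + 3*(5 + 3))*1 = (a + 3*8)*1 = (a + 24)*1 = (24 + a)*1 = 24 + a)
R(50) - 1*(-1982) = (24 + 50) - 1*(-1982) = 74 + 1982 = 2056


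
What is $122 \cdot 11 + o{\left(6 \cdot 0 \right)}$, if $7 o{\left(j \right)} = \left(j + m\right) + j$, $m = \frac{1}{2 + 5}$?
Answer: $\frac{65759}{49} \approx 1342.0$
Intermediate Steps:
$m = \frac{1}{7} \approx 0.14286$
$o{\left(j \right)} = \frac{1}{49} + \frac{2 j}{7}$ ($o{\left(j \right)} = \frac{\left(j + \frac{1}{7}\right) + j}{7} = \frac{\left(\frac{1}{7} + j\right) + j}{7} = \frac{\frac{1}{7} + 2 j}{7} = \frac{1}{49} + \frac{2 j}{7}$)
$122 \cdot 11 + o{\left(6 \cdot 0 \right)} = 122 \cdot 11 + \left(\frac{1}{49} + \frac{2 \cdot 6 \cdot 0}{7}\right) = 1342 + \left(\frac{1}{49} + \frac{2}{7} \cdot 0\right) = 1342 + \left(\frac{1}{49} + 0\right) = 1342 + \frac{1}{49} = \frac{65759}{49}$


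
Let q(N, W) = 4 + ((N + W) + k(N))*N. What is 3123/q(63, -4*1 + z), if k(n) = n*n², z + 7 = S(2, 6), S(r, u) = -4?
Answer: 3123/15755989 ≈ 0.00019821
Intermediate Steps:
z = -11 (z = -7 - 4 = -11)
k(n) = n³
q(N, W) = 4 + N*(N + W + N³) (q(N, W) = 4 + ((N + W) + N³)*N = 4 + (N + W + N³)*N = 4 + N*(N + W + N³))
3123/q(63, -4*1 + z) = 3123/(4 + 63² + 63⁴ + 63*(-4*1 - 11)) = 3123/(4 + 3969 + 15752961 + 63*(-4 - 11)) = 3123/(4 + 3969 + 15752961 + 63*(-15)) = 3123/(4 + 3969 + 15752961 - 945) = 3123/15755989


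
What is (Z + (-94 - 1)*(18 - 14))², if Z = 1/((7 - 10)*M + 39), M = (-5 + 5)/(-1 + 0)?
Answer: 219602761/1521 ≈ 1.4438e+5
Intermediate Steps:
M = 0 (M = 0/(-1) = 0*(-1) = 0)
Z = 1/39 (Z = 1/((7 - 10)*0 + 39) = 1/(-3*0 + 39) = 1/(0 + 39) = 1/39 ≈ 0.025641)
(Z + (-94 - 1)*(18 - 14))² = (1/39 + (-94 - 1)*(18 - 14))² = (1/39 - 95*4)² = (1/39 - 380)² = (-14819/39)² = 219602761/1521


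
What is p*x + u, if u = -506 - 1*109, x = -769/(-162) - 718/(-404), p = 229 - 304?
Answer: -3011455/2727 ≈ -1104.3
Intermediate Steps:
p = -75
x = 53374/8181 (x = -769*(-1/162) - 718*(-1/404) = 769/162 + 359/202 = 53374/8181 ≈ 6.5241)
u = -615 (u = -506 - 109 = -615)
p*x + u = -75*53374/8181 - 615 = -1334350/2727 - 615 = -3011455/2727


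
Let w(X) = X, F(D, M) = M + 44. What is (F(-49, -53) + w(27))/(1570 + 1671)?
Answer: 18/3241 ≈ 0.0055538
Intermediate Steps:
F(D, M) = 44 + M
(F(-49, -53) + w(27))/(1570 + 1671) = ((44 - 53) + 27)/(1570 + 1671) = (-9 + 27)/3241 = 18*(1/3241) = 18/3241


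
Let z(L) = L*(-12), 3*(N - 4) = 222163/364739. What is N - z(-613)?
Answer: -8044461221/1094217 ≈ -7351.8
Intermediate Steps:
N = 4599031/1094217 (N = 4 + (222163/364739)/3 = 4 + (222163*(1/364739))/3 = 4 + (⅓)*(222163/364739) = 4 + 222163/1094217 = 4599031/1094217 ≈ 4.2030)
z(L) = -12*L
N - z(-613) = 4599031/1094217 - (-12)*(-613) = 4599031/1094217 - 1*7356 = 4599031/1094217 - 7356 = -8044461221/1094217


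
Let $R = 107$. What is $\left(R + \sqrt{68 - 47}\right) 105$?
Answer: $11235 + 105 \sqrt{21} \approx 11716.0$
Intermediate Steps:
$\left(R + \sqrt{68 - 47}\right) 105 = \left(107 + \sqrt{68 - 47}\right) 105 = \left(107 + \sqrt{21}\right) 105 = 11235 + 105 \sqrt{21}$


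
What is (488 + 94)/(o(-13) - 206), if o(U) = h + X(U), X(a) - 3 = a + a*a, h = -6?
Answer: -582/53 ≈ -10.981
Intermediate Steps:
X(a) = 3 + a + a² (X(a) = 3 + (a + a*a) = 3 + (a + a²) = 3 + a + a²)
o(U) = -3 + U + U² (o(U) = -6 + (3 + U + U²) = -3 + U + U²)
(488 + 94)/(o(-13) - 206) = (488 + 94)/((-3 - 13 + (-13)²) - 206) = 582/((-3 - 13 + 169) - 206) = 582/(153 - 206) = 582/(-53) = 582*(-1/53) = -582/53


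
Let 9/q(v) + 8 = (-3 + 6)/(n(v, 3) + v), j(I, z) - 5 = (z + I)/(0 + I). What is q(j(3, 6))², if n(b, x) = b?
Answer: 20736/15625 ≈ 1.3271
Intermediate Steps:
j(I, z) = 5 + (I + z)/I (j(I, z) = 5 + (z + I)/(0 + I) = 5 + (I + z)/I)
q(v) = 9/(-8 + 3/(2*v)) (q(v) = 9/(-8 + (-3 + 6)/(v + v)) = 9/(-8 + 3/((2*v))) = 9/(-8 + 3*(1/(2*v))) = 9/(-8 + 3/(2*v)))
q(j(3, 6))² = (-18*(6 + 6/3)/(-3 + 16*(6 + 6/3)))² = (-18*(6 + 6*(⅓))/(-3 + 16*(6 + 6*(⅓))))² = (-18*(6 + 2)/(-3 + 16*(6 + 2)))² = (-18*8/(-3 + 16*8))² = (-18*8/(-3 + 128))² = (-18*8/125)² = (-18*8*1/125)² = (-144/125)² = 20736/15625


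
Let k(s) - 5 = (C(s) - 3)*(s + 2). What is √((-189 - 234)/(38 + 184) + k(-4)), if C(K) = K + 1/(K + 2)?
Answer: √99086/74 ≈ 4.2538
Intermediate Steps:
C(K) = K + 1/(2 + K)
k(s) = 5 + (-3 + (1 + s² + 2*s)/(2 + s))*(2 + s) (k(s) = 5 + ((1 + s² + 2*s)/(2 + s) - 3)*(s + 2) = 5 + (-3 + (1 + s² + 2*s)/(2 + s))*(2 + s))
√((-189 - 234)/(38 + 184) + k(-4)) = √((-189 - 234)/(38 + 184) - 4*(-1 - 4)) = √(-423/222 - 4*(-5)) = √(-423*1/222 + 20) = √(-141/74 + 20) = √(1339/74) = √99086/74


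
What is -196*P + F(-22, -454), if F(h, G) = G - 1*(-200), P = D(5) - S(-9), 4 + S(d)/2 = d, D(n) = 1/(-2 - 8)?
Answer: -26652/5 ≈ -5330.4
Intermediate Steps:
D(n) = -⅒ (D(n) = 1/(-10) = -⅒)
S(d) = -8 + 2*d
P = 259/10 (P = -⅒ - (-8 + 2*(-9)) = -⅒ - (-8 - 18) = -⅒ - 1*(-26) = -⅒ + 26 = 259/10 ≈ 25.900)
F(h, G) = 200 + G (F(h, G) = G + 200 = 200 + G)
-196*P + F(-22, -454) = -196*259/10 + (200 - 454) = -25382/5 - 254 = -26652/5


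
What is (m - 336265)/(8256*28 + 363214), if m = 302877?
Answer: -16694/297191 ≈ -0.056173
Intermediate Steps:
(m - 336265)/(8256*28 + 363214) = (302877 - 336265)/(8256*28 + 363214) = -33388/(231168 + 363214) = -33388/594382 = -33388*1/594382 = -16694/297191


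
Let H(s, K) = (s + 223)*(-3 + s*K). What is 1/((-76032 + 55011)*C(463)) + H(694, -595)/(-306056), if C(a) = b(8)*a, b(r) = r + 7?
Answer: 55280829277412989/44681374057320 ≈ 1237.2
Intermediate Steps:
H(s, K) = (-3 + K*s)*(223 + s) (H(s, K) = (223 + s)*(-3 + K*s) = (-3 + K*s)*(223 + s))
b(r) = 7 + r
C(a) = 15*a (C(a) = (7 + 8)*a = 15*a)
1/((-76032 + 55011)*C(463)) + H(694, -595)/(-306056) = 1/((-76032 + 55011)*((15*463))) + (-669 - 3*694 - 595*694² + 223*(-595)*694)/(-306056) = 1/(-21021*6945) + (-669 - 2082 - 595*481636 - 92083390)*(-1/306056) = -1/21021*1/6945 + (-669 - 2082 - 286573420 - 92083390)*(-1/306056) = -1/145990845 - 378659561*(-1/306056) = -1/145990845 + 378659561/306056 = 55280829277412989/44681374057320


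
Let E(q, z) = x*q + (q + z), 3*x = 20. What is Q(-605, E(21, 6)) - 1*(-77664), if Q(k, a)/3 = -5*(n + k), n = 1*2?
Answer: 86709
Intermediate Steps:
x = 20/3 (x = (⅓)*20 = 20/3 ≈ 6.6667)
n = 2
E(q, z) = z + 23*q/3 (E(q, z) = 20*q/3 + (q + z) = z + 23*q/3)
Q(k, a) = -30 - 15*k (Q(k, a) = 3*(-5*(2 + k)) = 3*(-10 - 5*k) = -30 - 15*k)
Q(-605, E(21, 6)) - 1*(-77664) = (-30 - 15*(-605)) - 1*(-77664) = (-30 + 9075) + 77664 = 9045 + 77664 = 86709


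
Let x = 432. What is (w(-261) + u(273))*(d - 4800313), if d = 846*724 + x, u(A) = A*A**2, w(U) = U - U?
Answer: -85198118578209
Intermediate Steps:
w(U) = 0
u(A) = A**3
d = 612936 (d = 846*724 + 432 = 612504 + 432 = 612936)
(w(-261) + u(273))*(d - 4800313) = (0 + 273**3)*(612936 - 4800313) = (0 + 20346417)*(-4187377) = 20346417*(-4187377) = -85198118578209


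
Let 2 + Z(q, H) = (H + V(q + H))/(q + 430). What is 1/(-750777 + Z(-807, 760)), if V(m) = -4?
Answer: -377/283044439 ≈ -1.3319e-6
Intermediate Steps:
Z(q, H) = -2 + (-4 + H)/(430 + q) (Z(q, H) = -2 + (H - 4)/(q + 430) = -2 + (-4 + H)/(430 + q))
1/(-750777 + Z(-807, 760)) = 1/(-750777 + (-864 + 760 - 2*(-807))/(430 - 807)) = 1/(-750777 + (-864 + 760 + 1614)/(-377)) = 1/(-750777 - 1/377*1510) = 1/(-750777 - 1510/377) = 1/(-283044439/377) = -377/283044439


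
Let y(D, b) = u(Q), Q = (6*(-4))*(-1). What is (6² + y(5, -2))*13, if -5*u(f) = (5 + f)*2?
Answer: 1586/5 ≈ 317.20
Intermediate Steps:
Q = 24 (Q = -24*(-1) = 24)
u(f) = -2 - 2*f/5 (u(f) = -(5 + f)*2/5 = -(10 + 2*f)/5 = -2 - 2*f/5)
y(D, b) = -58/5 (y(D, b) = -2 - ⅖*24 = -2 - 48/5 = -58/5)
(6² + y(5, -2))*13 = (6² - 58/5)*13 = (36 - 58/5)*13 = (122/5)*13 = 1586/5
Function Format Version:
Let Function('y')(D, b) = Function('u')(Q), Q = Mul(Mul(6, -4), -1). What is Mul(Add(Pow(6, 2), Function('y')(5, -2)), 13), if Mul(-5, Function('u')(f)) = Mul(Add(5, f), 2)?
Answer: Rational(1586, 5) ≈ 317.20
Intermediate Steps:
Q = 24 (Q = Mul(-24, -1) = 24)
Function('u')(f) = Add(-2, Mul(Rational(-2, 5), f)) (Function('u')(f) = Mul(Rational(-1, 5), Mul(Add(5, f), 2)) = Mul(Rational(-1, 5), Add(10, Mul(2, f))) = Add(-2, Mul(Rational(-2, 5), f)))
Function('y')(D, b) = Rational(-58, 5) (Function('y')(D, b) = Add(-2, Mul(Rational(-2, 5), 24)) = Add(-2, Rational(-48, 5)) = Rational(-58, 5))
Mul(Add(Pow(6, 2), Function('y')(5, -2)), 13) = Mul(Add(Pow(6, 2), Rational(-58, 5)), 13) = Mul(Add(36, Rational(-58, 5)), 13) = Mul(Rational(122, 5), 13) = Rational(1586, 5)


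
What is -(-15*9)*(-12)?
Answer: -1620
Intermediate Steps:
-(-15*9)*(-12) = -(-135)*(-12) = -1*1620 = -1620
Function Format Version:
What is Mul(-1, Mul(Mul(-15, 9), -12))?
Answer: -1620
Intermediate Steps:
Mul(-1, Mul(Mul(-15, 9), -12)) = Mul(-1, Mul(-135, -12)) = Mul(-1, 1620) = -1620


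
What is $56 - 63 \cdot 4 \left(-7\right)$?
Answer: $1820$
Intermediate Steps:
$56 - 63 \cdot 4 \left(-7\right) = 56 - -1764 = 56 + 1764 = 1820$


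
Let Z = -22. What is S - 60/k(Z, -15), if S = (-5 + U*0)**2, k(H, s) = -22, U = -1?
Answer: 305/11 ≈ 27.727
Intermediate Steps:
S = 25 (S = (-5 - 1*0)**2 = (-5 + 0)**2 = (-5)**2 = 25)
S - 60/k(Z, -15) = 25 - 60/(-22) = 25 - 60*(-1)/22 = 25 - 1*(-30/11) = 25 + 30/11 = 305/11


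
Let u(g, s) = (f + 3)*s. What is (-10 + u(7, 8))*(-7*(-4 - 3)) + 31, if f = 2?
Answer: 1501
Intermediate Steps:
u(g, s) = 5*s (u(g, s) = (2 + 3)*s = 5*s)
(-10 + u(7, 8))*(-7*(-4 - 3)) + 31 = (-10 + 5*8)*(-7*(-4 - 3)) + 31 = (-10 + 40)*(-7*(-7)) + 31 = 30*49 + 31 = 1470 + 31 = 1501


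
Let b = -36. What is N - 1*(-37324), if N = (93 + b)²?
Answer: 40573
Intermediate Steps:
N = 3249 (N = (93 - 36)² = 57² = 3249)
N - 1*(-37324) = 3249 - 1*(-37324) = 3249 + 37324 = 40573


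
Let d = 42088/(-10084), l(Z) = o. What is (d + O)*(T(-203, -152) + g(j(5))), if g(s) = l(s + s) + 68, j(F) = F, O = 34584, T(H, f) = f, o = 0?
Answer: -7322762328/2521 ≈ -2.9047e+6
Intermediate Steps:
l(Z) = 0
d = -10522/2521 (d = 42088*(-1/10084) = -10522/2521 ≈ -4.1737)
g(s) = 68 (g(s) = 0 + 68 = 68)
(d + O)*(T(-203, -152) + g(j(5))) = (-10522/2521 + 34584)*(-152 + 68) = (87175742/2521)*(-84) = -7322762328/2521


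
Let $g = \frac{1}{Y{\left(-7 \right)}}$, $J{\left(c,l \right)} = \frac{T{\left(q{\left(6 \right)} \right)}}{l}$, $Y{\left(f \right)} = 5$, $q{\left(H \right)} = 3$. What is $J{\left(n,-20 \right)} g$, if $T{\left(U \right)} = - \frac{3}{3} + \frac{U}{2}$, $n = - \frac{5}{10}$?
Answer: $- \frac{1}{200} \approx -0.005$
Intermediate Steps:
$n = - \frac{1}{2}$ ($n = \left(-5\right) \frac{1}{10} = - \frac{1}{2} \approx -0.5$)
$T{\left(U \right)} = -1 + \frac{U}{2}$ ($T{\left(U \right)} = \left(-3\right) \frac{1}{3} + U \frac{1}{2} = -1 + \frac{U}{2}$)
$J{\left(c,l \right)} = \frac{1}{2 l}$ ($J{\left(c,l \right)} = \frac{-1 + \frac{1}{2} \cdot 3}{l} = \frac{-1 + \frac{3}{2}}{l} = \frac{1}{2 l}$)
$g = \frac{1}{5} \approx 0.2$
$J{\left(n,-20 \right)} g = \frac{1}{2 \left(-20\right)} \frac{1}{5} = \frac{1}{2} \left(- \frac{1}{20}\right) \frac{1}{5} = \left(- \frac{1}{40}\right) \frac{1}{5} = - \frac{1}{200}$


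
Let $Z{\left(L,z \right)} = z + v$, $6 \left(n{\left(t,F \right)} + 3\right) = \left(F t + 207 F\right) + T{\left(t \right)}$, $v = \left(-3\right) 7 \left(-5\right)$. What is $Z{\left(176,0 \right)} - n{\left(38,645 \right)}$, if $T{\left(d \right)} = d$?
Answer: $- \frac{157415}{6} \approx -26236.0$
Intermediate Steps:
$v = 105$ ($v = \left(-21\right) \left(-5\right) = 105$)
$n{\left(t,F \right)} = -3 + \frac{t}{6} + \frac{69 F}{2} + \frac{F t}{6}$ ($n{\left(t,F \right)} = -3 + \frac{\left(F t + 207 F\right) + t}{6} = -3 + \frac{\left(207 F + F t\right) + t}{6} = -3 + \frac{t + 207 F + F t}{6} = -3 + \left(\frac{t}{6} + \frac{69 F}{2} + \frac{F t}{6}\right) = -3 + \frac{t}{6} + \frac{69 F}{2} + \frac{F t}{6}$)
$Z{\left(L,z \right)} = 105 + z$ ($Z{\left(L,z \right)} = z + 105 = 105 + z$)
$Z{\left(176,0 \right)} - n{\left(38,645 \right)} = \left(105 + 0\right) - \left(-3 + \frac{1}{6} \cdot 38 + \frac{69}{2} \cdot 645 + \frac{1}{6} \cdot 645 \cdot 38\right) = 105 - \left(-3 + \frac{19}{3} + \frac{44505}{2} + 4085\right) = 105 - \frac{158045}{6} = - \frac{157415}{6}$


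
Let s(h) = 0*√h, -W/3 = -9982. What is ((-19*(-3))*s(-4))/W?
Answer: 0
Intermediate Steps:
W = 29946 (W = -3*(-9982) = 29946)
s(h) = 0
((-19*(-3))*s(-4))/W = (-19*(-3)*0)/29946 = (57*0)*(1/29946) = 0*(1/29946) = 0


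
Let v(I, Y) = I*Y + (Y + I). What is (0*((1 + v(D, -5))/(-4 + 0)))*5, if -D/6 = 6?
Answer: 0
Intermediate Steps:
D = -36 (D = -6*6 = -36)
v(I, Y) = I + Y + I*Y (v(I, Y) = I*Y + (I + Y) = I + Y + I*Y)
(0*((1 + v(D, -5))/(-4 + 0)))*5 = (0*((1 + (-36 - 5 - 36*(-5)))/(-4 + 0)))*5 = (0*((1 + (-36 - 5 + 180))/(-4)))*5 = (0*((1 + 139)*(-¼)))*5 = (0*(140*(-¼)))*5 = (0*(-35))*5 = 0*5 = 0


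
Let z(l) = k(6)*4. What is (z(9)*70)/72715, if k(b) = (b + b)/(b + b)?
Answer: 56/14543 ≈ 0.0038507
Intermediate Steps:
k(b) = 1 (k(b) = (2*b)/((2*b)) = (2*b)*(1/(2*b)) = 1)
z(l) = 4 (z(l) = 1*4 = 4)
(z(9)*70)/72715 = (4*70)/72715 = 280*(1/72715) = 56/14543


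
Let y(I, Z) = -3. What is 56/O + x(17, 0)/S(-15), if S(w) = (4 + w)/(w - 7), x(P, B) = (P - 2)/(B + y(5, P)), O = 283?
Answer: -2774/283 ≈ -9.8021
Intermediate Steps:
x(P, B) = (-2 + P)/(-3 + B) (x(P, B) = (P - 2)/(B - 3) = (-2 + P)/(-3 + B))
S(w) = (4 + w)/(-7 + w)
56/O + x(17, 0)/S(-15) = 56/283 + ((-2 + 17)/(-3 + 0))/(((4 - 15)/(-7 - 15))) = 56*(1/283) + (15/(-3))/((-11/(-22))) = 56/283 + (-⅓*15)/((-1/22*(-11))) = 56/283 - 5/½ = 56/283 - 5*2 = 56/283 - 10 = -2774/283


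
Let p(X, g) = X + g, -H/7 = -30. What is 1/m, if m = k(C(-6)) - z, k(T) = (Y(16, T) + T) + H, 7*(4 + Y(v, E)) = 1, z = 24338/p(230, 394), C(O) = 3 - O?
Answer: 2184/384689 ≈ 0.0056773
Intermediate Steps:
H = 210 (H = -7*(-30) = 210)
z = 12169/312 (z = 24338/(230 + 394) = 24338/624 = 24338*(1/624) = 12169/312 ≈ 39.003)
Y(v, E) = -27/7 (Y(v, E) = -4 + (⅐)*1 = -4 + ⅐ = -27/7)
k(T) = 1443/7 + T (k(T) = (-27/7 + T) + 210 = 1443/7 + T)
m = 384689/2184 (m = (1443/7 + (3 - 1*(-6))) - 1*12169/312 = (1443/7 + (3 + 6)) - 12169/312 = (1443/7 + 9) - 12169/312 = 1506/7 - 12169/312 = 384689/2184 ≈ 176.14)
1/m = 1/(384689/2184) = 2184/384689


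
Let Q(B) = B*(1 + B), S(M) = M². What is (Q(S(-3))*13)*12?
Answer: 14040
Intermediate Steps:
(Q(S(-3))*13)*12 = (((-3)²*(1 + (-3)²))*13)*12 = ((9*(1 + 9))*13)*12 = ((9*10)*13)*12 = (90*13)*12 = 1170*12 = 14040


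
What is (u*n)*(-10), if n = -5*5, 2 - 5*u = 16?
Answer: -700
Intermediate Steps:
u = -14/5 (u = ⅖ - ⅕*16 = ⅖ - 16/5 = -14/5 ≈ -2.8000)
n = -25
(u*n)*(-10) = -14/5*(-25)*(-10) = 70*(-10) = -700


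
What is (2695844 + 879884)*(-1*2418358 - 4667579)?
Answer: -25337383337136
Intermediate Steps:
(2695844 + 879884)*(-1*2418358 - 4667579) = 3575728*(-2418358 - 4667579) = 3575728*(-7085937) = -25337383337136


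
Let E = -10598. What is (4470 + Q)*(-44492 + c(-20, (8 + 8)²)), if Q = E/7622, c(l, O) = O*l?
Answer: -844885960052/3811 ≈ -2.2170e+8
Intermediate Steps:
Q = -5299/3811 (Q = -10598/7622 = -10598*1/7622 = -5299/3811 ≈ -1.3904)
(4470 + Q)*(-44492 + c(-20, (8 + 8)²)) = (4470 - 5299/3811)*(-44492 + (8 + 8)²*(-20)) = 17029871*(-44492 + 16²*(-20))/3811 = 17029871*(-44492 + 256*(-20))/3811 = 17029871*(-44492 - 5120)/3811 = (17029871/3811)*(-49612) = -844885960052/3811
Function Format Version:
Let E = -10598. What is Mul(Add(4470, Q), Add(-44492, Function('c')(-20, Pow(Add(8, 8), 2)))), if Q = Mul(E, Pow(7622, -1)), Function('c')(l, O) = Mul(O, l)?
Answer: Rational(-844885960052, 3811) ≈ -2.2170e+8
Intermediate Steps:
Q = Rational(-5299, 3811) (Q = Mul(-10598, Pow(7622, -1)) = Mul(-10598, Rational(1, 7622)) = Rational(-5299, 3811) ≈ -1.3904)
Mul(Add(4470, Q), Add(-44492, Function('c')(-20, Pow(Add(8, 8), 2)))) = Mul(Add(4470, Rational(-5299, 3811)), Add(-44492, Mul(Pow(Add(8, 8), 2), -20))) = Mul(Rational(17029871, 3811), Add(-44492, Mul(Pow(16, 2), -20))) = Mul(Rational(17029871, 3811), Add(-44492, Mul(256, -20))) = Mul(Rational(17029871, 3811), Add(-44492, -5120)) = Mul(Rational(17029871, 3811), -49612) = Rational(-844885960052, 3811)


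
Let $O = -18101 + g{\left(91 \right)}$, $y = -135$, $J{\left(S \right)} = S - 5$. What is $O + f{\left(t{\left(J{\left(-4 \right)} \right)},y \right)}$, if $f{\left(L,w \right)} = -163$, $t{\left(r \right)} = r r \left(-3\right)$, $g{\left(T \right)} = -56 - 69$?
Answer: $-18389$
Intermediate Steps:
$J{\left(S \right)} = -5 + S$
$g{\left(T \right)} = -125$ ($g{\left(T \right)} = -56 - 69 = -125$)
$t{\left(r \right)} = - 3 r^{2}$ ($t{\left(r \right)} = r^{2} \left(-3\right) = - 3 r^{2}$)
$O = -18226$ ($O = -18101 - 125 = -18226$)
$O + f{\left(t{\left(J{\left(-4 \right)} \right)},y \right)} = -18226 - 163 = -18389$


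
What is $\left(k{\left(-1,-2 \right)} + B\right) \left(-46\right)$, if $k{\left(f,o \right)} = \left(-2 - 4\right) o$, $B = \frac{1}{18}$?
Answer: $- \frac{4991}{9} \approx -554.56$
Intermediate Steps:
$B = \frac{1}{18} \approx 0.055556$
$k{\left(f,o \right)} = - 6 o$
$\left(k{\left(-1,-2 \right)} + B\right) \left(-46\right) = \left(\left(-6\right) \left(-2\right) + \frac{1}{18}\right) \left(-46\right) = \left(12 + \frac{1}{18}\right) \left(-46\right) = \frac{217}{18} \left(-46\right) = - \frac{4991}{9}$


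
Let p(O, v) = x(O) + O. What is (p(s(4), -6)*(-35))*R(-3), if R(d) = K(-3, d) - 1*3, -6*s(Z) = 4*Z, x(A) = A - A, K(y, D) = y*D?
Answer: 560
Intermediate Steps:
K(y, D) = D*y
x(A) = 0
s(Z) = -2*Z/3
p(O, v) = O (p(O, v) = 0 + O = O)
R(d) = -3 - 3*d (R(d) = d*(-3) - 1*3 = -3*d - 3 = -3 - 3*d)
(p(s(4), -6)*(-35))*R(-3) = (-⅔*4*(-35))*(-3 - 3*(-3)) = (-8/3*(-35))*(-3 + 9) = (280/3)*6 = 560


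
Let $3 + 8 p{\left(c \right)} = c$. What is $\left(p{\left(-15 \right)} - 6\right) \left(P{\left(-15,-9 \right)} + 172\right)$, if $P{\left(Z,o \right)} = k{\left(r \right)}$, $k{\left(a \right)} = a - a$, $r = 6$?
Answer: $-1419$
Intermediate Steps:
$p{\left(c \right)} = - \frac{3}{8} + \frac{c}{8}$
$k{\left(a \right)} = 0$
$P{\left(Z,o \right)} = 0$
$\left(p{\left(-15 \right)} - 6\right) \left(P{\left(-15,-9 \right)} + 172\right) = \left(\left(- \frac{3}{8} + \frac{1}{8} \left(-15\right)\right) - 6\right) \left(0 + 172\right) = \left(\left(- \frac{3}{8} - \frac{15}{8}\right) - 6\right) 172 = \left(- \frac{9}{4} - 6\right) 172 = \left(- \frac{33}{4}\right) 172 = -1419$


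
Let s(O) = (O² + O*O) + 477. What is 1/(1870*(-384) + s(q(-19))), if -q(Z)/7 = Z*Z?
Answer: 1/12053855 ≈ 8.2961e-8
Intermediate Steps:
q(Z) = -7*Z² (q(Z) = -7*Z*Z = -7*Z²)
s(O) = 477 + 2*O² (s(O) = (O² + O²) + 477 = 2*O² + 477 = 477 + 2*O²)
1/(1870*(-384) + s(q(-19))) = 1/(1870*(-384) + (477 + 2*(-7*(-19)²)²)) = 1/(-718080 + (477 + 2*(-7*361)²)) = 1/(-718080 + (477 + 2*(-2527)²)) = 1/(-718080 + (477 + 2*6385729)) = 1/(-718080 + (477 + 12771458)) = 1/(-718080 + 12771935) = 1/12053855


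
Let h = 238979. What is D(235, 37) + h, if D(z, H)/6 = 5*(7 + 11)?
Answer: 239519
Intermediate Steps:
D(z, H) = 540 (D(z, H) = 6*(5*(7 + 11)) = 6*(5*18) = 6*90 = 540)
D(235, 37) + h = 540 + 238979 = 239519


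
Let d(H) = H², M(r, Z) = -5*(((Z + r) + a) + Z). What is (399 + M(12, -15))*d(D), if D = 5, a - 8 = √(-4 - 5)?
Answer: 11225 - 375*I ≈ 11225.0 - 375.0*I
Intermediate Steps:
a = 8 + 3*I (a = 8 + √(-4 - 5) = 8 + √(-9) = 8 + 3*I ≈ 8.0 + 3.0*I)
M(r, Z) = -40 - 15*I - 10*Z - 5*r (M(r, Z) = -5*(((Z + r) + (8 + 3*I)) + Z) = -5*((8 + Z + r + 3*I) + Z) = -5*(8 + r + 2*Z + 3*I) = -40 - 15*I - 10*Z - 5*r)
(399 + M(12, -15))*d(D) = (399 + (-40 - 15*I - 10*(-15) - 5*12))*5² = (399 + (-40 - 15*I + 150 - 60))*25 = (399 + (50 - 15*I))*25 = (449 - 15*I)*25 = 11225 - 375*I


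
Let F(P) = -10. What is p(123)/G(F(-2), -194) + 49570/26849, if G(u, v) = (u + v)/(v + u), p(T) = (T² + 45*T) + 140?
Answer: 558616166/26849 ≈ 20806.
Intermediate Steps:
p(T) = 140 + T² + 45*T
G(u, v) = 1 (G(u, v) = (u + v)/(u + v) = 1)
p(123)/G(F(-2), -194) + 49570/26849 = (140 + 123² + 45*123)/1 + 49570/26849 = (140 + 15129 + 5535)*1 + 49570*(1/26849) = 20804*1 + 49570/26849 = 20804 + 49570/26849 = 558616166/26849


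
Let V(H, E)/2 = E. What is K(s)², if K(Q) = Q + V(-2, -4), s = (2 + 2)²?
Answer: 64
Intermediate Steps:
V(H, E) = 2*E
s = 16 (s = 4² = 16)
K(Q) = -8 + Q (K(Q) = Q + 2*(-4) = Q - 8 = -8 + Q)
K(s)² = (-8 + 16)² = 8² = 64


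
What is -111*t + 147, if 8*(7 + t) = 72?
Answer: -75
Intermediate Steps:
t = 2 (t = -7 + (1/8)*72 = -7 + 9 = 2)
-111*t + 147 = -111*2 + 147 = -222 + 147 = -75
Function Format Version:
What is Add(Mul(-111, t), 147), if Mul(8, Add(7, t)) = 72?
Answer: -75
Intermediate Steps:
t = 2 (t = Add(-7, Mul(Rational(1, 8), 72)) = Add(-7, 9) = 2)
Add(Mul(-111, t), 147) = Add(Mul(-111, 2), 147) = Add(-222, 147) = -75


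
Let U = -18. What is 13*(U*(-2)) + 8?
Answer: 476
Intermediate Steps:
13*(U*(-2)) + 8 = 13*(-18*(-2)) + 8 = 13*36 + 8 = 468 + 8 = 476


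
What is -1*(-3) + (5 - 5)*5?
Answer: 3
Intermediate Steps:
-1*(-3) + (5 - 5)*5 = 3 + 0*5 = 3 + 0 = 3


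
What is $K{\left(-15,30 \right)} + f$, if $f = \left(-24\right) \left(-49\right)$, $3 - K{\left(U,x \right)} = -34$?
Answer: $1213$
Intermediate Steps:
$K{\left(U,x \right)} = 37$ ($K{\left(U,x \right)} = 3 - -34 = 3 + 34 = 37$)
$f = 1176$
$K{\left(-15,30 \right)} + f = 37 + 1176 = 1213$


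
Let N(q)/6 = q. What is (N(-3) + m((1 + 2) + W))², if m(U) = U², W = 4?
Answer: 961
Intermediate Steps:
N(q) = 6*q
(N(-3) + m((1 + 2) + W))² = (6*(-3) + ((1 + 2) + 4)²)² = (-18 + (3 + 4)²)² = (-18 + 7²)² = (-18 + 49)² = 31² = 961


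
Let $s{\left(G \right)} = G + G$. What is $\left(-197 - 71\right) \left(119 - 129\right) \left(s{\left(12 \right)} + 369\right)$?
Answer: $1053240$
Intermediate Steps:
$s{\left(G \right)} = 2 G$
$\left(-197 - 71\right) \left(119 - 129\right) \left(s{\left(12 \right)} + 369\right) = \left(-197 - 71\right) \left(119 - 129\right) \left(2 \cdot 12 + 369\right) = \left(-268\right) \left(-10\right) \left(24 + 369\right) = 2680 \cdot 393 = 1053240$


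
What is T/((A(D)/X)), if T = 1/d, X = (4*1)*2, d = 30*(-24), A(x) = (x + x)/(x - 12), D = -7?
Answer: -19/1260 ≈ -0.015079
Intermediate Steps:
A(x) = 2*x/(-12 + x) (A(x) = (2*x)/(-12 + x) = 2*x/(-12 + x))
d = -720
X = 8 (X = 4*2 = 8)
T = -1/720 (T = 1/(-720) = -1/720 ≈ -0.0013889)
T/((A(D)/X)) = -1/(720*((2*(-7)/(-12 - 7))/8)) = -1/(720*((2*(-7)/(-19))*(1/8))) = -1/(720*((2*(-7)*(-1/19))*(1/8))) = -1/(720*((14/19)*(1/8))) = -1/(720*7/76) = -1/720*76/7 = -19/1260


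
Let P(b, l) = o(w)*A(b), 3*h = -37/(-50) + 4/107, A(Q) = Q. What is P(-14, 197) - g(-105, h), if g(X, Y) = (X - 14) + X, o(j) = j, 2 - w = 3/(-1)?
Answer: 154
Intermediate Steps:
w = 5 (w = 2 - 3/(-1) = 2 - 3*(-1) = 2 - 1*(-3) = 2 + 3 = 5)
h = 4159/16050 (h = (-37/(-50) + 4/107)/3 = (-37*(-1/50) + 4*(1/107))/3 = (37/50 + 4/107)/3 = (1/3)*(4159/5350) = 4159/16050 ≈ 0.25913)
P(b, l) = 5*b
g(X, Y) = -14 + 2*X (g(X, Y) = (-14 + X) + X = -14 + 2*X)
P(-14, 197) - g(-105, h) = 5*(-14) - (-14 + 2*(-105)) = -70 - (-14 - 210) = -70 - 1*(-224) = -70 + 224 = 154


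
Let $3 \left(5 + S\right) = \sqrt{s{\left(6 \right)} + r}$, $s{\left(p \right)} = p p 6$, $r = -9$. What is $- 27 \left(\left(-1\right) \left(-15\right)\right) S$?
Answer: $2025 - 405 \sqrt{23} \approx 82.688$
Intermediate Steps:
$s{\left(p \right)} = 6 p^{2}$ ($s{\left(p \right)} = p^{2} \cdot 6 = 6 p^{2}$)
$S = -5 + \sqrt{23}$ ($S = -5 + \frac{\sqrt{6 \cdot 6^{2} - 9}}{3} = -5 + \frac{\sqrt{6 \cdot 36 - 9}}{3} = -5 + \frac{\sqrt{216 - 9}}{3} = -5 + \frac{\sqrt{207}}{3} = -5 + \frac{3 \sqrt{23}}{3} = -5 + \sqrt{23} \approx -0.20417$)
$- 27 \left(\left(-1\right) \left(-15\right)\right) S = - 27 \left(\left(-1\right) \left(-15\right)\right) \left(-5 + \sqrt{23}\right) = \left(-27\right) 15 \left(-5 + \sqrt{23}\right) = - 405 \left(-5 + \sqrt{23}\right) = 2025 - 405 \sqrt{23}$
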